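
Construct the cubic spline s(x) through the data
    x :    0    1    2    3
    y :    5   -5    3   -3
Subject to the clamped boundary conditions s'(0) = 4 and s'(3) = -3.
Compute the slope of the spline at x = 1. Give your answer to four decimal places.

Let M_i = s''(x_i). Step sizes h_i = 1, 1, 1; slopes of the chords Δ_i = (y_(i+1) - y_i)/h_i = -10, 8, -6.
  1·M_0 + 4·M_1 + 1·M_2 = 6(Δ_1 - Δ_0) = 108
  1·M_1 + 4·M_2 + 1·M_3 = 6(Δ_2 - Δ_1) = -84
Clamped end conditions give two more equations: 2h_0·M_0 + h_0·M_1 = 6(Δ_0 - s'(0)) = -84 and h_2·M_2 + 2h_2·M_3 = 6(s'(3) - Δ_2) = 18.
Solving the tridiagonal system: M_0 = -1042/15, M_1 = 824/15, M_2 = -634/15, M_3 = 452/15.
On [1, 2], s'(x) = b_1 + 2c_1·(x - 1) + 3d_1·(x - 1)² with b_1 = Δ_1 - h_1(2M_1 + M_2)/6 = -49/15, c_1 = M_1/2 = 412/15, d_1 = (M_2 - M_1)/(6h_1) = -81/5. So s'(1) = -49/15.

-3.2667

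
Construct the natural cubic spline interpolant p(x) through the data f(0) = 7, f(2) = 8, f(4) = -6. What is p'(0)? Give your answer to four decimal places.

2.3750

Let σ_i = p''(x_i). Step sizes h_i = 2, 2; slopes of the chords Δ_i = (y_(i+1) - y_i)/h_i = 1/2, -7.
  2·σ_0 + 8·σ_1 + 2·σ_2 = 6(Δ_1 - Δ_0) = -45
Natural end conditions: σ_0 = σ_2 = 0.
Forward elimination and back-substitution give σ_0 = 0, σ_1 = -45/8, σ_2 = 0.
On [0, 2], p'(x) = b_0 + 2c_0·x + 3d_0·x² with b_0 = Δ_0 - h_0(2σ_0 + σ_1)/6 = 19/8, c_0 = σ_0/2 = 0, d_0 = (σ_1 - σ_0)/(6h_0) = -15/32. So p'(0) = 19/8.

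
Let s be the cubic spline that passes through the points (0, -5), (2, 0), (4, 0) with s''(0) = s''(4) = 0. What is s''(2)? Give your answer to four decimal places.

-1.8750

With M_i denoting the second derivative at x_i, h_i = 2, 2, and Δ_i = (y_(i+1) − y_i)/h_i = 5/2, 0:
  2·M_0 + 8·M_1 + 2·M_2 = 6(Δ_1 - Δ_0) = -15
Natural end conditions: M_0 = M_2 = 0.
Solving: M_0 = 0, M_1 = -15/8, M_2 = 0.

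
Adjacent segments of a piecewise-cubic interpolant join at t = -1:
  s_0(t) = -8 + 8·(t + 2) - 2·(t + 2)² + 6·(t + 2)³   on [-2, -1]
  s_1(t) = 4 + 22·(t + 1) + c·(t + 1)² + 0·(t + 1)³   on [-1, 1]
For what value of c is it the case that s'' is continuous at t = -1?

s_0''(t) = -4 + 36·(t + 2), so s_0''(-1) = 32. On the right, s_1''(-1) = 2c, so c = 16.

16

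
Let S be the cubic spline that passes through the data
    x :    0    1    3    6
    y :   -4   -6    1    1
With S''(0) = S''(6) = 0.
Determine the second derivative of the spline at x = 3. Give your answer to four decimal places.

-3.4286

Put m_i = S'' at the i-th knot. Here h = (1, 2, 3) and Δ = (-2, 7/2, 0), so the interior equations h_(i-1)·m_(i-1) + 2(h_(i-1)+h_i)·m_i + h_i·m_(i+1) = 6(Δ_i − Δ_(i-1)) read
  1·m_0 + 6·m_1 + 2·m_2 = 6(Δ_1 - Δ_0) = 33
  2·m_1 + 10·m_2 + 3·m_3 = 6(Δ_2 - Δ_1) = -21
Natural end conditions: m_0 = m_3 = 0.
Solving: m_0 = 0, m_1 = 93/14, m_2 = -24/7, m_3 = 0.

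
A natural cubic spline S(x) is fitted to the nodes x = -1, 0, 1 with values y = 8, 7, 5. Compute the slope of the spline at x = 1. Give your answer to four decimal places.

-2.2500

Write σ_i for S''(x_i). With h_i = 1, 1 and divided differences Δ_i = -1, -2, the continuity of S' gives the tridiagonal system
  1·σ_0 + 4·σ_1 + 1·σ_2 = 6(Δ_1 - Δ_0) = -6
Natural end conditions: σ_0 = σ_2 = 0.
Solving: σ_0 = 0, σ_1 = -3/2, σ_2 = 0.
On [0, 1], S'(x) = b_1 + 2c_1·x + 3d_1·x² with b_1 = Δ_1 - h_1(2σ_1 + σ_2)/6 = -3/2, c_1 = σ_1/2 = -3/4, d_1 = (σ_2 - σ_1)/(6h_1) = 1/4. So S'(1) = -9/4.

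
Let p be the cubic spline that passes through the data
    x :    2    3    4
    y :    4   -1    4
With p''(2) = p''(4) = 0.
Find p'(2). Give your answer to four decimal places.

-7.5000

Write M_i for p''(x_i). With h_i = 1, 1 and divided differences Δ_i = -5, 5, the continuity of p' gives the tridiagonal system
  1·M_0 + 4·M_1 + 1·M_2 = 6(Δ_1 - Δ_0) = 60
Natural end conditions: M_0 = M_2 = 0.
Solving the tridiagonal system: M_0 = 0, M_1 = 15, M_2 = 0.
On [2, 3], p'(x) = b_0 + 2c_0·(x - 2) + 3d_0·(x - 2)² with b_0 = Δ_0 - h_0(2M_0 + M_1)/6 = -15/2, c_0 = M_0/2 = 0, d_0 = (M_1 - M_0)/(6h_0) = 5/2. So p'(2) = -15/2.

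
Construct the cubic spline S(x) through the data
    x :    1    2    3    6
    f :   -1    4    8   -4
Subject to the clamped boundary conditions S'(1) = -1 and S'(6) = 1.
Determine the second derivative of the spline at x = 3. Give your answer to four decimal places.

-9.0345

Let m_i = S''(x_i). Step sizes h_i = 1, 1, 3; slopes of the chords Δ_i = (y_(i+1) - y_i)/h_i = 5, 4, -4.
  1·m_0 + 4·m_1 + 1·m_2 = 6(Δ_1 - Δ_0) = -6
  1·m_1 + 8·m_2 + 3·m_3 = 6(Δ_2 - Δ_1) = -48
Clamped end conditions give two more equations: 2h_0·m_0 + h_0·m_1 = 6(Δ_0 - S'(1)) = 36 and h_2·m_2 + 2h_2·m_3 = 6(S'(6) - Δ_2) = 30.
Forward elimination and back-substitution give m_0 = 584/29, m_1 = -124/29, m_2 = -262/29, m_3 = 276/29.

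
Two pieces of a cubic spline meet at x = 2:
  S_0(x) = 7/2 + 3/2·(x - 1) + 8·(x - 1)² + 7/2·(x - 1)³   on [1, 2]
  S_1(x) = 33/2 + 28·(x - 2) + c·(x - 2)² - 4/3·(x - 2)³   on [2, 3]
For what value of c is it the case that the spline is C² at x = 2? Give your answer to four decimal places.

18.5000

S_0''(x) = 16 + 21·(x - 1), so S_0''(2) = 37. On the right, S_1''(2) = 2c, so c = 37/2.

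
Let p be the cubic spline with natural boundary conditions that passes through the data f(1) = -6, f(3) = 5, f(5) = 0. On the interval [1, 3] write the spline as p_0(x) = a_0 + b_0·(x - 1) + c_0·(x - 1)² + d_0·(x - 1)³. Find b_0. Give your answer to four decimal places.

With M_i denoting the second derivative at x_i, h_i = 2, 2, and Δ_i = (y_(i+1) − y_i)/h_i = 11/2, -5/2:
  2·M_0 + 8·M_1 + 2·M_2 = 6(Δ_1 - Δ_0) = -48
Natural end conditions: M_0 = M_2 = 0.
Forward elimination and back-substitution give M_0 = 0, M_1 = -6, M_2 = 0.
On [1, 3], with p_0(x) = a_0 + b_0·(x - 1) + c_0·(x - 1)² + d_0·(x - 1)³: c_0 = M_0/2 = 0, d_0 = (M_1 - M_0)/(6h_0) = -1/2, b_0 = Δ_0 - h_0(2M_0 + M_1)/6 = 15/2.

7.5000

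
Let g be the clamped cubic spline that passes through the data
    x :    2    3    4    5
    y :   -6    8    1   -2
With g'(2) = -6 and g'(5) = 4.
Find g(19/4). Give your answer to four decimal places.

-2.6031

Let m_i = g''(x_i). Step sizes h_i = 1, 1, 1; slopes of the chords Δ_i = (y_(i+1) - y_i)/h_i = 14, -7, -3.
  1·m_0 + 4·m_1 + 1·m_2 = 6(Δ_1 - Δ_0) = -126
  1·m_1 + 4·m_2 + 1·m_3 = 6(Δ_2 - Δ_1) = 24
Clamped end conditions give two more equations: 2h_0·m_0 + h_0·m_1 = 6(Δ_0 - g'(2)) = 120 and h_2·m_2 + 2h_2·m_3 = 6(g'(5) - Δ_2) = 42.
Forward elimination and back-substitution give m_0 = 1336/15, m_1 = -872/15, m_2 = 262/15, m_3 = 184/15.
On [4, 5], g(x) = 1 - 163/15·(x - 4) + 131/15·(x - 4)² - 13/15·(x - 4)³.
With (x - 4) = 3/4: g(19/4) = -833/320.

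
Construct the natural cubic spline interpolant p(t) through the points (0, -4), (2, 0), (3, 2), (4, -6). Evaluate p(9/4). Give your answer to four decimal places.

Let M_i = p''(x_i). Step sizes h_i = 2, 1, 1; slopes of the chords Δ_i = (y_(i+1) - y_i)/h_i = 2, 2, -8.
  2·M_0 + 6·M_1 + 1·M_2 = 6(Δ_1 - Δ_0) = 0
  1·M_1 + 4·M_2 + 1·M_3 = 6(Δ_2 - Δ_1) = -60
Natural end conditions: M_0 = M_3 = 0.
Forward elimination and back-substitution give M_0 = 0, M_1 = 60/23, M_2 = -360/23, M_3 = 0.
On [2, 3], p(t) = 0 + 86/23·(t - 2) + 30/23·(t - 2)² - 70/23·(t - 2)³.
With (t - 2) = 1/4: p(9/4) = 31/32.

0.9688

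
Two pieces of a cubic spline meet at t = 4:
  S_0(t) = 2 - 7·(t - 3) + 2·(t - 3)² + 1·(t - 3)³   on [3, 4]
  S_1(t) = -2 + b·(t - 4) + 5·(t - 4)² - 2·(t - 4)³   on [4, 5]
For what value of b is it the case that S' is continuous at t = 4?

0

S_0'(t) = -7 + 4·(t - 3) + 3·(t - 3)², so S_0'(4) = 0. On the right, S_1'(4) = b, so b = 0.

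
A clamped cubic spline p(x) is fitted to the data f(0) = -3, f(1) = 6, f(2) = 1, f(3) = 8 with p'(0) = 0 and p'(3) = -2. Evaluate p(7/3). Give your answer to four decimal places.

3.1605

Put M_i = p'' at the i-th knot. Here h = (1, 1, 1) and Δ = (9, -5, 7), so the interior equations h_(i-1)·M_(i-1) + 2(h_(i-1)+h_i)·M_i + h_i·M_(i+1) = 6(Δ_i − Δ_(i-1)) read
  1·M_0 + 4·M_1 + 1·M_2 = 6(Δ_1 - Δ_0) = -84
  1·M_1 + 4·M_2 + 1·M_3 = 6(Δ_2 - Δ_1) = 72
Clamped end conditions give two more equations: 2h_0·M_0 + h_0·M_1 = 6(Δ_0 - p'(0)) = 54 and h_2·M_2 + 2h_2·M_3 = 6(p'(3) - Δ_2) = -54.
Solving the tridiagonal system: M_0 = 146/3, M_1 = -130/3, M_2 = 122/3, M_3 = -142/3.
On [2, 3], p(x) = 1 + 4/3·(x - 2) + 61/3·(x - 2)² - 44/3·(x - 2)³.
With (x - 2) = 1/3: p(7/3) = 256/81.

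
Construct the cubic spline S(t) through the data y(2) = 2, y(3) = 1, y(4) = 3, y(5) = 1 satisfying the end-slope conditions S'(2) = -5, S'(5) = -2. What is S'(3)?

2

Write M_i for S''(x_i). With h_i = 1, 1, 1 and divided differences Δ_i = -1, 2, -2, the continuity of S' gives the tridiagonal system
  1·M_0 + 4·M_1 + 1·M_2 = 6(Δ_1 - Δ_0) = 18
  1·M_1 + 4·M_2 + 1·M_3 = 6(Δ_2 - Δ_1) = -24
Clamped end conditions give two more equations: 2h_0·M_0 + h_0·M_1 = 6(Δ_0 - S'(2)) = 24 and h_2·M_2 + 2h_2·M_3 = 6(S'(5) - Δ_2) = 0.
Forward elimination and back-substitution give M_0 = 10, M_1 = 4, M_2 = -8, M_3 = 4.
On [3, 4], S'(t) = b_1 + 2c_1·(t - 3) + 3d_1·(t - 3)² with b_1 = Δ_1 - h_1(2M_1 + M_2)/6 = 2, c_1 = M_1/2 = 2, d_1 = (M_2 - M_1)/(6h_1) = -2. So S'(3) = 2.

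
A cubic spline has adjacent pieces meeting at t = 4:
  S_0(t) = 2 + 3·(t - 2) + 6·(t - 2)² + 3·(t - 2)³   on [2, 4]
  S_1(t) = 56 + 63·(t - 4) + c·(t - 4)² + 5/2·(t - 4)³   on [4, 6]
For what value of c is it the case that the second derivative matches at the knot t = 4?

S_0''(t) = 12 + 18·(t - 2), so S_0''(4) = 48. On the right, S_1''(4) = 2c, so c = 24.

24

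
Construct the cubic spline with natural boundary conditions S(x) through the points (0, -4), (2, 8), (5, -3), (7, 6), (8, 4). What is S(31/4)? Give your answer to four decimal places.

Put m_i = S'' at the i-th knot. Here h = (2, 3, 2, 1) and Δ = (6, -11/3, 9/2, -2), so the interior equations h_(i-1)·m_(i-1) + 2(h_(i-1)+h_i)·m_i + h_i·m_(i+1) = 6(Δ_i − Δ_(i-1)) read
  2·m_0 + 10·m_1 + 3·m_2 = 6(Δ_1 - Δ_0) = -58
  3·m_1 + 10·m_2 + 2·m_3 = 6(Δ_2 - Δ_1) = 49
  2·m_2 + 6·m_3 + 1·m_4 = 6(Δ_3 - Δ_2) = -39
Natural end conditions: m_0 = m_4 = 0.
Forward elimination and back-substitution give m_0 = 0, m_1 = -2182/253, m_2 = 2382/253, m_3 = -4877/506, m_4 = 0.
On [7, 8], S(x) = 6 + 1841/1518·(x - 7) - 4877/1012·(x - 7)² + 4877/3036·(x - 7)³.
With (x - 7) = 3/4: S(31/4) = 315841/64768.

4.8765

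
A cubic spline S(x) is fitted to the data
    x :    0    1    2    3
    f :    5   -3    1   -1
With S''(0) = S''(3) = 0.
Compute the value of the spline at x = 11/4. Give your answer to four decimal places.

With σ_i denoting the second derivative at x_i, h_i = 1, 1, 1, and Δ_i = (y_(i+1) − y_i)/h_i = -8, 4, -2:
  1·σ_0 + 4·σ_1 + 1·σ_2 = 6(Δ_1 - Δ_0) = 72
  1·σ_1 + 4·σ_2 + 1·σ_3 = 6(Δ_2 - Δ_1) = -36
Natural end conditions: σ_0 = σ_3 = 0.
Solving the tridiagonal system: σ_0 = 0, σ_1 = 108/5, σ_2 = -72/5, σ_3 = 0.
On [2, 3], S(x) = 1 + 14/5·(x - 2) - 36/5·(x - 2)² + 12/5·(x - 2)³.
With (x - 2) = 3/4: S(11/4) = 1/16.

0.0625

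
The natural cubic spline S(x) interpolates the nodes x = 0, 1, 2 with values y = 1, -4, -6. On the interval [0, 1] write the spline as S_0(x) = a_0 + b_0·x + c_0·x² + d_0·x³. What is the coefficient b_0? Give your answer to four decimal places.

Let σ_i = S''(x_i). Step sizes h_i = 1, 1; slopes of the chords Δ_i = (y_(i+1) - y_i)/h_i = -5, -2.
  1·σ_0 + 4·σ_1 + 1·σ_2 = 6(Δ_1 - Δ_0) = 18
Natural end conditions: σ_0 = σ_2 = 0.
Forward elimination and back-substitution give σ_0 = 0, σ_1 = 9/2, σ_2 = 0.
On [0, 1], with S_0(x) = a_0 + b_0·x + c_0·x² + d_0·x³: c_0 = σ_0/2 = 0, d_0 = (σ_1 - σ_0)/(6h_0) = 3/4, b_0 = Δ_0 - h_0(2σ_0 + σ_1)/6 = -23/4.

-5.7500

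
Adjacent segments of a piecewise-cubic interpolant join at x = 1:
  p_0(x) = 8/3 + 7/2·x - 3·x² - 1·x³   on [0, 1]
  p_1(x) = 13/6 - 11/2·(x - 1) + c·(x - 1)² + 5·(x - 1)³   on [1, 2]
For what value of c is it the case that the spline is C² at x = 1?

-6

p_0''(x) = -6 - 6·x, so p_0''(1) = -12. On the right, p_1''(1) = 2c, so c = -6.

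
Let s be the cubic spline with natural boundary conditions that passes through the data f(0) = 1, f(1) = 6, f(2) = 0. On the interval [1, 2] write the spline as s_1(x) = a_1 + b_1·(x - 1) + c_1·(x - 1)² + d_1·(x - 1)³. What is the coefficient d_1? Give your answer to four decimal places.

Put m_i = s'' at the i-th knot. Here h = (1, 1) and Δ = (5, -6), so the interior equations h_(i-1)·m_(i-1) + 2(h_(i-1)+h_i)·m_i + h_i·m_(i+1) = 6(Δ_i − Δ_(i-1)) read
  1·m_0 + 4·m_1 + 1·m_2 = 6(Δ_1 - Δ_0) = -66
Natural end conditions: m_0 = m_2 = 0.
Hence m_0 = 0, m_1 = -33/2, m_2 = 0.
On [1, 2], with s_1(x) = a_1 + b_1·(x - 1) + c_1·(x - 1)² + d_1·(x - 1)³: c_1 = m_1/2 = -33/4, d_1 = (m_2 - m_1)/(6h_1) = 11/4, b_1 = Δ_1 - h_1(2m_1 + m_2)/6 = -1/2.

2.7500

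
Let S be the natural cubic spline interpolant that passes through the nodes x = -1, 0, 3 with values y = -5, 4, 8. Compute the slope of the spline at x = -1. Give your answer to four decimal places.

9.9583

Let M_i = S''(x_i). Step sizes h_i = 1, 3; slopes of the chords Δ_i = (y_(i+1) - y_i)/h_i = 9, 4/3.
  1·M_0 + 8·M_1 + 3·M_2 = 6(Δ_1 - Δ_0) = -46
Natural end conditions: M_0 = M_2 = 0.
Hence M_0 = 0, M_1 = -23/4, M_2 = 0.
On [-1, 0], S'(x) = b_0 + 2c_0·(x + 1) + 3d_0·(x + 1)² with b_0 = Δ_0 - h_0(2M_0 + M_1)/6 = 239/24, c_0 = M_0/2 = 0, d_0 = (M_1 - M_0)/(6h_0) = -23/24. So S'(-1) = 239/24.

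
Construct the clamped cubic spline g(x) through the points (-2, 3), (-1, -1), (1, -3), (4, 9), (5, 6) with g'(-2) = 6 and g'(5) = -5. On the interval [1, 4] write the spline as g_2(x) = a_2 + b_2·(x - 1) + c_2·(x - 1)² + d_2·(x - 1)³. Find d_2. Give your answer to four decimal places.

-0.5263

Put σ_i = g'' at the i-th knot. Here h = (1, 2, 3, 1) and Δ = (-4, -1, 4, -3), so the interior equations h_(i-1)·σ_(i-1) + 2(h_(i-1)+h_i)·σ_i + h_i·σ_(i+1) = 6(Δ_i − Δ_(i-1)) read
  1·σ_0 + 6·σ_1 + 2·σ_2 = 6(Δ_1 - Δ_0) = 18
  2·σ_1 + 10·σ_2 + 3·σ_3 = 6(Δ_2 - Δ_1) = 30
  3·σ_2 + 8·σ_3 + 1·σ_4 = 6(Δ_3 - Δ_2) = -42
Clamped end conditions give two more equations: 2h_0·σ_0 + h_0·σ_1 = 6(Δ_0 - g'(-2)) = -60 and h_3·σ_3 + 2h_3·σ_4 = 6(g'(5) - Δ_3) = -12.
Solving the tridiagonal system: σ_0 = -1249/37, σ_1 = 278/37, σ_2 = 247/74, σ_3 = -227/37, σ_4 = -217/74.
On [1, 4], with g_2(x) = a_2 + b_2·(x - 1) + c_2·(x - 1)² + d_2·(x - 1)³: c_2 = σ_2/2 = 247/148, d_2 = (σ_3 - σ_2)/(6h_2) = -701/1332, b_2 = Δ_2 - h_2(2σ_2 + σ_3)/6 = 138/37.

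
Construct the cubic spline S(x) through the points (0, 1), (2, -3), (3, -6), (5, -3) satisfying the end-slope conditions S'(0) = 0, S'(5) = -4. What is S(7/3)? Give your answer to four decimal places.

-4.3356

Let m_i = S''(x_i). Step sizes h_i = 2, 1, 2; slopes of the chords Δ_i = (y_(i+1) - y_i)/h_i = -2, -3, 3/2.
  2·m_0 + 6·m_1 + 1·m_2 = 6(Δ_1 - Δ_0) = -6
  1·m_1 + 6·m_2 + 2·m_3 = 6(Δ_2 - Δ_1) = 27
Clamped end conditions give two more equations: 2h_0·m_0 + h_0·m_1 = 6(Δ_0 - S'(0)) = -12 and h_2·m_2 + 2h_2·m_3 = 6(S'(5) - Δ_2) = -33.
Solving: m_0 = -67/32, m_1 = -29/16, m_2 = 145/16, m_3 = -409/32.
On [2, 3], S(x) = -3 - 125/32·(x - 2) - 29/32·(x - 2)² + 29/16·(x - 2)³.
With (x - 2) = 1/3: S(7/3) = -1873/432.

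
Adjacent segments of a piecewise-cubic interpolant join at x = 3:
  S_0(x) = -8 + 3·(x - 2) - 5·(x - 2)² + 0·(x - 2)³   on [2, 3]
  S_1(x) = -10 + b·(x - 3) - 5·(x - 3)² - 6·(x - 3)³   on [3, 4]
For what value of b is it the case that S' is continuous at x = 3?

-7

S_0'(x) = 3 - 10·(x - 2) + 0·(x - 2)², so S_0'(3) = -7. On the right, S_1'(3) = b, so b = -7.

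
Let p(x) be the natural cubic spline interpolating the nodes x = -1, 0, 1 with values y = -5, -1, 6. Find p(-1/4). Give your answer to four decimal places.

-2.2461

Put M_i = p'' at the i-th knot. Here h = (1, 1) and Δ = (4, 7), so the interior equations h_(i-1)·M_(i-1) + 2(h_(i-1)+h_i)·M_i + h_i·M_(i+1) = 6(Δ_i − Δ_(i-1)) read
  1·M_0 + 4·M_1 + 1·M_2 = 6(Δ_1 - Δ_0) = 18
Natural end conditions: M_0 = M_2 = 0.
Solving the tridiagonal system: M_0 = 0, M_1 = 9/2, M_2 = 0.
On [-1, 0], p(x) = -5 + 13/4·(x + 1) + 0·(x + 1)² + 3/4·(x + 1)³.
With (x + 1) = 3/4: p(-1/4) = -575/256.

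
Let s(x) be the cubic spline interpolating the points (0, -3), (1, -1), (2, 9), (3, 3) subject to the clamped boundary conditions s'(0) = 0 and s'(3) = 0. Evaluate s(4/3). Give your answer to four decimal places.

Write M_i for s''(x_i). With h_i = 1, 1, 1 and divided differences Δ_i = 2, 10, -6, the continuity of s' gives the tridiagonal system
  1·M_0 + 4·M_1 + 1·M_2 = 6(Δ_1 - Δ_0) = 48
  1·M_1 + 4·M_2 + 1·M_3 = 6(Δ_2 - Δ_1) = -96
Clamped end conditions give two more equations: 2h_0·M_0 + h_0·M_1 = 6(Δ_0 - s'(0)) = 12 and h_2·M_2 + 2h_2·M_3 = 6(s'(3) - Δ_2) = 36.
Solving the tridiagonal system: M_0 = -28/5, M_1 = 116/5, M_2 = -196/5, M_3 = 188/5.
On [1, 2], s(x) = -1 + 44/5·(x - 1) + 58/5·(x - 1)² - 52/5·(x - 1)³.
With (x - 1) = 1/3: s(4/3) = 383/135.

2.8370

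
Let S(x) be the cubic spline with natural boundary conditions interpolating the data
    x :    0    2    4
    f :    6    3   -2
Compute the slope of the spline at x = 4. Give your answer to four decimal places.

-2.7500

With M_i denoting the second derivative at x_i, h_i = 2, 2, and Δ_i = (y_(i+1) − y_i)/h_i = -3/2, -5/2:
  2·M_0 + 8·M_1 + 2·M_2 = 6(Δ_1 - Δ_0) = -6
Natural end conditions: M_0 = M_2 = 0.
Solving: M_0 = 0, M_1 = -3/4, M_2 = 0.
On [2, 4], S'(x) = b_1 + 2c_1·(x - 2) + 3d_1·(x - 2)² with b_1 = Δ_1 - h_1(2M_1 + M_2)/6 = -2, c_1 = M_1/2 = -3/8, d_1 = (M_2 - M_1)/(6h_1) = 1/16. So S'(4) = -11/4.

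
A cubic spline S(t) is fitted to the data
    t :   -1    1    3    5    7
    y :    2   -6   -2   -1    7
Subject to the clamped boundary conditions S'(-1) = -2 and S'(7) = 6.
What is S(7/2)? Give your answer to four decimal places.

Let M_i = S''(x_i). Step sizes h_i = 2, 2, 2, 2; slopes of the chords Δ_i = (y_(i+1) - y_i)/h_i = -4, 2, 1/2, 4.
  2·M_0 + 8·M_1 + 2·M_2 = 6(Δ_1 - Δ_0) = 36
  2·M_1 + 8·M_2 + 2·M_3 = 6(Δ_2 - Δ_1) = -9
  2·M_2 + 8·M_3 + 2·M_4 = 6(Δ_3 - Δ_2) = 21
Clamped end conditions give two more equations: 2h_0·M_0 + h_0·M_1 = 6(Δ_0 - S'(-1)) = -12 and h_3·M_3 + 2h_3·M_4 = 6(S'(7) - Δ_3) = 12.
Solving the tridiagonal system: M_0 = -731/112, M_1 = 395/56, M_2 = -59/16, M_3 = 179/56, M_4 = 157/112.
On [3, 5], S(t) = -2 + 53/28·(t - 3) - 59/32·(t - 3)² + 257/448·(t - 3)³.
With (t - 3) = 1/2: S(7/2) = -5171/3584.

-1.4428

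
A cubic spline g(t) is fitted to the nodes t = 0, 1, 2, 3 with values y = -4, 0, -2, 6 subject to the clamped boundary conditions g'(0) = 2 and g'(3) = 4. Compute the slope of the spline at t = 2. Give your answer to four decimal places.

Write σ_i for g''(x_i). With h_i = 1, 1, 1 and divided differences Δ_i = 4, -2, 8, the continuity of g' gives the tridiagonal system
  1·σ_0 + 4·σ_1 + 1·σ_2 = 6(Δ_1 - Δ_0) = -36
  1·σ_1 + 4·σ_2 + 1·σ_3 = 6(Δ_2 - Δ_1) = 60
Clamped end conditions give two more equations: 2h_0·σ_0 + h_0·σ_1 = 6(Δ_0 - g'(0)) = 12 and h_2·σ_2 + 2h_2·σ_3 = 6(g'(3) - Δ_2) = -24.
Solving the tridiagonal system: σ_0 = 236/15, σ_1 = -292/15, σ_2 = 392/15, σ_3 = -376/15.
On [2, 3], g'(t) = b_2 + 2c_2·(t - 2) + 3d_2·(t - 2)² with b_2 = Δ_2 - h_2(2σ_2 + σ_3)/6 = 52/15, c_2 = σ_2/2 = 196/15, d_2 = (σ_3 - σ_2)/(6h_2) = -128/15. So g'(2) = 52/15.

3.4667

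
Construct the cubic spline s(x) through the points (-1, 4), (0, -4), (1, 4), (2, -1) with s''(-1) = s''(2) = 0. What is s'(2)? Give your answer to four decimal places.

With M_i denoting the second derivative at x_i, h_i = 1, 1, 1, and Δ_i = (y_(i+1) − y_i)/h_i = -8, 8, -5:
  1·M_0 + 4·M_1 + 1·M_2 = 6(Δ_1 - Δ_0) = 96
  1·M_1 + 4·M_2 + 1·M_3 = 6(Δ_2 - Δ_1) = -78
Natural end conditions: M_0 = M_3 = 0.
Solving the tridiagonal system: M_0 = 0, M_1 = 154/5, M_2 = -136/5, M_3 = 0.
On [1, 2], s'(x) = b_2 + 2c_2·(x - 1) + 3d_2·(x - 1)² with b_2 = Δ_2 - h_2(2M_2 + M_3)/6 = 61/15, c_2 = M_2/2 = -68/5, d_2 = (M_3 - M_2)/(6h_2) = 68/15. So s'(2) = -143/15.

-9.5333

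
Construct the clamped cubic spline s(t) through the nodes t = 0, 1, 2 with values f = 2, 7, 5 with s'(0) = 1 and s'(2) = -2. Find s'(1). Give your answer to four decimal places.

2.5000

Put M_i = s'' at the i-th knot. Here h = (1, 1) and Δ = (5, -2), so the interior equations h_(i-1)·M_(i-1) + 2(h_(i-1)+h_i)·M_i + h_i·M_(i+1) = 6(Δ_i − Δ_(i-1)) read
  1·M_0 + 4·M_1 + 1·M_2 = 6(Δ_1 - Δ_0) = -42
Clamped end conditions give two more equations: 2h_0·M_0 + h_0·M_1 = 6(Δ_0 - s'(0)) = 24 and h_1·M_1 + 2h_1·M_2 = 6(s'(2) - Δ_1) = 0.
Solving: M_0 = 21, M_1 = -18, M_2 = 9.
On [1, 2], s'(t) = b_1 + 2c_1·(t - 1) + 3d_1·(t - 1)² with b_1 = Δ_1 - h_1(2M_1 + M_2)/6 = 5/2, c_1 = M_1/2 = -9, d_1 = (M_2 - M_1)/(6h_1) = 9/2. So s'(1) = 5/2.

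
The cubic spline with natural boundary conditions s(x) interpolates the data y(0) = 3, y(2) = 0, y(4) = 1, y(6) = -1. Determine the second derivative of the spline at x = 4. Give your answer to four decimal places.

-1.6000

With m_i denoting the second derivative at x_i, h_i = 2, 2, 2, and Δ_i = (y_(i+1) − y_i)/h_i = -3/2, 1/2, -1:
  2·m_0 + 8·m_1 + 2·m_2 = 6(Δ_1 - Δ_0) = 12
  2·m_1 + 8·m_2 + 2·m_3 = 6(Δ_2 - Δ_1) = -9
Natural end conditions: m_0 = m_3 = 0.
Solving the tridiagonal system: m_0 = 0, m_1 = 19/10, m_2 = -8/5, m_3 = 0.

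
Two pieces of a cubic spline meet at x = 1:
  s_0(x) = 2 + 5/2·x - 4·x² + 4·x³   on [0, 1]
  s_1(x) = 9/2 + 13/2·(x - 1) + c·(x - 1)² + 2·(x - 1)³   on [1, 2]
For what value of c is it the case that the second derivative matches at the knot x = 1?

s_0''(x) = -8 + 24·x, so s_0''(1) = 16. On the right, s_1''(1) = 2c, so c = 8.

8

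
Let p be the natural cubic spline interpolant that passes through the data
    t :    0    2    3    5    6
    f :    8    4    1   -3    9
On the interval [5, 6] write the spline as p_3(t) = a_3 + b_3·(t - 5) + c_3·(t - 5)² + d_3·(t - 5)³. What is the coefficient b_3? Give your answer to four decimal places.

6.8817

With M_i denoting the second derivative at x_i, h_i = 2, 1, 2, 1, and Δ_i = (y_(i+1) − y_i)/h_i = -2, -3, -2, 12:
  2·M_0 + 6·M_1 + 1·M_2 = 6(Δ_1 - Δ_0) = -6
  1·M_1 + 6·M_2 + 2·M_3 = 6(Δ_2 - Δ_1) = 6
  2·M_2 + 6·M_3 + 1·M_4 = 6(Δ_3 - Δ_2) = 84
Natural end conditions: M_0 = M_4 = 0.
Forward elimination and back-substitution give M_0 = 0, M_1 = -10/31, M_2 = -126/31, M_3 = 476/31, M_4 = 0.
On [5, 6], with p_3(t) = a_3 + b_3·(t - 5) + c_3·(t - 5)² + d_3·(t - 5)³: c_3 = M_3/2 = 238/31, d_3 = (M_4 - M_3)/(6h_3) = -238/93, b_3 = Δ_3 - h_3(2M_3 + M_4)/6 = 640/93.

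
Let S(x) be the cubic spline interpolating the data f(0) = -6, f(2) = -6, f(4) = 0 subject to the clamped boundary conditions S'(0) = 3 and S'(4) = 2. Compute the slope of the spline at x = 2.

1

Write M_i for S''(x_i). With h_i = 2, 2 and divided differences Δ_i = 0, 3, the continuity of S' gives the tridiagonal system
  2·M_0 + 8·M_1 + 2·M_2 = 6(Δ_1 - Δ_0) = 18
Clamped end conditions give two more equations: 2h_0·M_0 + h_0·M_1 = 6(Δ_0 - S'(0)) = -18 and h_1·M_1 + 2h_1·M_2 = 6(S'(4) - Δ_1) = -6.
Hence M_0 = -7, M_1 = 5, M_2 = -4.
On [2, 4], S'(x) = b_1 + 2c_1·(x - 2) + 3d_1·(x - 2)² with b_1 = Δ_1 - h_1(2M_1 + M_2)/6 = 1, c_1 = M_1/2 = 5/2, d_1 = (M_2 - M_1)/(6h_1) = -3/4. So S'(2) = 1.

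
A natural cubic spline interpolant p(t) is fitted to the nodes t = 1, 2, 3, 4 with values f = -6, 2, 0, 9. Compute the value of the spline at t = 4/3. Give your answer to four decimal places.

With σ_i denoting the second derivative at x_i, h_i = 1, 1, 1, and Δ_i = (y_(i+1) − y_i)/h_i = 8, -2, 9:
  1·σ_0 + 4·σ_1 + 1·σ_2 = 6(Δ_1 - Δ_0) = -60
  1·σ_1 + 4·σ_2 + 1·σ_3 = 6(Δ_2 - Δ_1) = 66
Natural end conditions: σ_0 = σ_3 = 0.
Solving: σ_0 = 0, σ_1 = -102/5, σ_2 = 108/5, σ_3 = 0.
On [1, 2], p(t) = -6 + 57/5·(t - 1) + 0·(t - 1)² - 17/5·(t - 1)³.
With (t - 1) = 1/3: p(4/3) = -314/135.

-2.3259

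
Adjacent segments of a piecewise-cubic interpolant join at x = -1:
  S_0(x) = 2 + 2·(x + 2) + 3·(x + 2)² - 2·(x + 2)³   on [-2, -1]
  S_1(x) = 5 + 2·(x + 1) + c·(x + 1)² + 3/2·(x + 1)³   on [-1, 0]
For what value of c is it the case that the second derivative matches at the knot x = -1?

-3

S_0''(x) = 6 - 12·(x + 2), so S_0''(-1) = -6. On the right, S_1''(-1) = 2c, so c = -3.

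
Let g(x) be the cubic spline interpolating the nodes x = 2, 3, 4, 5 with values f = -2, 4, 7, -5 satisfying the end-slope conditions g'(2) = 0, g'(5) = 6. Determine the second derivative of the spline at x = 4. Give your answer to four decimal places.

-41.6000

With M_i denoting the second derivative at x_i, h_i = 1, 1, 1, and Δ_i = (y_(i+1) − y_i)/h_i = 6, 3, -12:
  1·M_0 + 4·M_1 + 1·M_2 = 6(Δ_1 - Δ_0) = -18
  1·M_1 + 4·M_2 + 1·M_3 = 6(Δ_2 - Δ_1) = -90
Clamped end conditions give two more equations: 2h_0·M_0 + h_0·M_1 = 6(Δ_0 - g'(2)) = 36 and h_2·M_2 + 2h_2·M_3 = 6(g'(5) - Δ_2) = 108.
Hence M_0 = 86/5, M_1 = 8/5, M_2 = -208/5, M_3 = 374/5.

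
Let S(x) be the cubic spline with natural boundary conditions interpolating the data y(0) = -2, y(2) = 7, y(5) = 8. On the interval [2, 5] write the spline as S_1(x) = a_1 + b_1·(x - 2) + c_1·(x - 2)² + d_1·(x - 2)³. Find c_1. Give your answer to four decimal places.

-1.2500

Write m_i for S''(x_i). With h_i = 2, 3 and divided differences Δ_i = 9/2, 1/3, the continuity of S' gives the tridiagonal system
  2·m_0 + 10·m_1 + 3·m_2 = 6(Δ_1 - Δ_0) = -25
Natural end conditions: m_0 = m_2 = 0.
Solving: m_0 = 0, m_1 = -5/2, m_2 = 0.
On [2, 5], with S_1(x) = a_1 + b_1·(x - 2) + c_1·(x - 2)² + d_1·(x - 2)³: c_1 = m_1/2 = -5/4, d_1 = (m_2 - m_1)/(6h_1) = 5/36, b_1 = Δ_1 - h_1(2m_1 + m_2)/6 = 17/6.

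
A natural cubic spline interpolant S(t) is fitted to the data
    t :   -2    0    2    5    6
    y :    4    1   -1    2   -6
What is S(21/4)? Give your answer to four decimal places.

Write σ_i for S''(x_i). With h_i = 2, 2, 3, 1 and divided differences Δ_i = -3/2, -1, 1, -8, the continuity of S' gives the tridiagonal system
  2·σ_0 + 8·σ_1 + 2·σ_2 = 6(Δ_1 - Δ_0) = 3
  2·σ_1 + 10·σ_2 + 3·σ_3 = 6(Δ_2 - Δ_1) = 12
  3·σ_2 + 8·σ_3 + 1·σ_4 = 6(Δ_3 - Δ_2) = -54
Natural end conditions: σ_0 = σ_4 = 0.
Hence σ_0 = 0, σ_1 = -303/536, σ_2 = 252/67, σ_3 = -2187/268, σ_4 = 0.
On [5, 6], S(t) = 2 - 1415/268·(t - 5) - 2187/536·(t - 5)² + 729/536·(t - 5)³.
With (t - 5) = 1/4: S(21/4) = 15309/34304.

0.4463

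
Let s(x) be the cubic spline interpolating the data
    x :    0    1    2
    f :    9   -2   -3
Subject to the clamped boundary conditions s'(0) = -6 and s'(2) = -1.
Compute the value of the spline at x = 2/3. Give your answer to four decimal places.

1.4815

Let σ_i = s''(x_i). Step sizes h_i = 1, 1; slopes of the chords Δ_i = (y_(i+1) - y_i)/h_i = -11, -1.
  1·σ_0 + 4·σ_1 + 1·σ_2 = 6(Δ_1 - Δ_0) = 60
Clamped end conditions give two more equations: 2h_0·σ_0 + h_0·σ_1 = 6(Δ_0 - s'(0)) = -30 and h_1·σ_1 + 2h_1·σ_2 = 6(s'(2) - Δ_1) = 0.
Solving the tridiagonal system: σ_0 = -55/2, σ_1 = 25, σ_2 = -25/2.
On [0, 1], s(x) = 9 - 6·x - 55/4·x² + 35/4·x³.
With x = 2/3: s(2/3) = 40/27.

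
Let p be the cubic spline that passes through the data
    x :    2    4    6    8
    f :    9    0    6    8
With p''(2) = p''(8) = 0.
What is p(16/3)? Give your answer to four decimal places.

Put m_i = p'' at the i-th knot. Here h = (2, 2, 2) and Δ = (-9/2, 3, 1), so the interior equations h_(i-1)·m_(i-1) + 2(h_(i-1)+h_i)·m_i + h_i·m_(i+1) = 6(Δ_i − Δ_(i-1)) read
  2·m_0 + 8·m_1 + 2·m_2 = 6(Δ_1 - Δ_0) = 45
  2·m_1 + 8·m_2 + 2·m_3 = 6(Δ_2 - Δ_1) = -12
Natural end conditions: m_0 = m_3 = 0.
Forward elimination and back-substitution give m_0 = 0, m_1 = 32/5, m_2 = -31/10, m_3 = 0.
On [4, 6], p(x) = 0 - 7/30·(x - 4) + 16/5·(x - 4)² - 19/24·(x - 4)³.
With (x - 4) = 4/3: p(16/3) = 1418/405.

3.5012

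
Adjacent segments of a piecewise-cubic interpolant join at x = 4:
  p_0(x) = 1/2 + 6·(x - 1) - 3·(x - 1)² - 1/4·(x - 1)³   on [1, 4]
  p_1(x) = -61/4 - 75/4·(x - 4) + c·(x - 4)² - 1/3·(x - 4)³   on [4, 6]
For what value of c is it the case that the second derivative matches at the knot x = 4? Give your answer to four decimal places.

-5.2500

p_0''(x) = -6 - 3/2·(x - 1), so p_0''(4) = -21/2. On the right, p_1''(4) = 2c, so c = -21/4.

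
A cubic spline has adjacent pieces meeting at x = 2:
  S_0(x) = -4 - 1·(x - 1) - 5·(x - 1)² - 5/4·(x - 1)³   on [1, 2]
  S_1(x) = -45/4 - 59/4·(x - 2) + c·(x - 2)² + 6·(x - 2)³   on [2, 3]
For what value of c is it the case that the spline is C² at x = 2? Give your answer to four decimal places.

-8.7500

S_0''(x) = -10 - 15/2·(x - 1), so S_0''(2) = -35/2. On the right, S_1''(2) = 2c, so c = -35/4.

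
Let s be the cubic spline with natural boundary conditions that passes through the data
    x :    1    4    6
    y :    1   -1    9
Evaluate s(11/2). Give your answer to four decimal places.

5.9688

Put σ_i = s'' at the i-th knot. Here h = (3, 2) and Δ = (-2/3, 5), so the interior equations h_(i-1)·σ_(i-1) + 2(h_(i-1)+h_i)·σ_i + h_i·σ_(i+1) = 6(Δ_i − Δ_(i-1)) read
  3·σ_0 + 10·σ_1 + 2·σ_2 = 6(Δ_1 - Δ_0) = 34
Natural end conditions: σ_0 = σ_2 = 0.
Solving the tridiagonal system: σ_0 = 0, σ_1 = 17/5, σ_2 = 0.
On [4, 6], s(x) = -1 + 41/15·(x - 4) + 17/10·(x - 4)² - 17/60·(x - 4)³.
With (x - 4) = 3/2: s(11/2) = 191/32.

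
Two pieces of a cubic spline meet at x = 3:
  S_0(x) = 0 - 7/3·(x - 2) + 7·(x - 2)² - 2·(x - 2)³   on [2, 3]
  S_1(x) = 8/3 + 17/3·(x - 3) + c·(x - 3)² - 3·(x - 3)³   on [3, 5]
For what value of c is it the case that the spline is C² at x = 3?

1

S_0''(x) = 14 - 12·(x - 2), so S_0''(3) = 2. On the right, S_1''(3) = 2c, so c = 1.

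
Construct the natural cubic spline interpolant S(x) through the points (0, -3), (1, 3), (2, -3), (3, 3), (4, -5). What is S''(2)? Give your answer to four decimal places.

31.7143

Let M_i = S''(x_i). Step sizes h_i = 1, 1, 1, 1; slopes of the chords Δ_i = (y_(i+1) - y_i)/h_i = 6, -6, 6, -8.
  1·M_0 + 4·M_1 + 1·M_2 = 6(Δ_1 - Δ_0) = -72
  1·M_1 + 4·M_2 + 1·M_3 = 6(Δ_2 - Δ_1) = 72
  1·M_2 + 4·M_3 + 1·M_4 = 6(Δ_3 - Δ_2) = -84
Natural end conditions: M_0 = M_4 = 0.
Hence M_0 = 0, M_1 = -363/14, M_2 = 222/7, M_3 = -405/14, M_4 = 0.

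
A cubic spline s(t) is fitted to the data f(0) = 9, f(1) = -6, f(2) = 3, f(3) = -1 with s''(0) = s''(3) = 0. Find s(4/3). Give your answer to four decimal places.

-4.1901

Let M_i = s''(x_i). Step sizes h_i = 1, 1, 1; slopes of the chords Δ_i = (y_(i+1) - y_i)/h_i = -15, 9, -4.
  1·M_0 + 4·M_1 + 1·M_2 = 6(Δ_1 - Δ_0) = 144
  1·M_1 + 4·M_2 + 1·M_3 = 6(Δ_2 - Δ_1) = -78
Natural end conditions: M_0 = M_3 = 0.
Hence M_0 = 0, M_1 = 218/5, M_2 = -152/5, M_3 = 0.
On [1, 2], s(t) = -6 - 7/15·(t - 1) + 109/5·(t - 1)² - 37/3·(t - 1)³.
With (t - 1) = 1/3: s(4/3) = -1697/405.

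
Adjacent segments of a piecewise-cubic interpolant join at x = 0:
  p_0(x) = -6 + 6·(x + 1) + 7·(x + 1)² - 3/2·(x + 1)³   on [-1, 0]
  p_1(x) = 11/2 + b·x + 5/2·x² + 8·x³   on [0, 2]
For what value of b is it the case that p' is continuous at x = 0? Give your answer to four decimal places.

p_0'(x) = 6 + 14·(x + 1) - 9/2·(x + 1)², so p_0'(0) = 31/2. On the right, p_1'(0) = b, so b = 31/2.

15.5000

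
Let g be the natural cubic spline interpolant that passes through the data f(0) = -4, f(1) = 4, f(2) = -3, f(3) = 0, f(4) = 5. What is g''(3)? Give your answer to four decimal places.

-2.6786

Write M_i for g''(x_i). With h_i = 1, 1, 1, 1 and divided differences Δ_i = 8, -7, 3, 5, the continuity of g' gives the tridiagonal system
  1·M_0 + 4·M_1 + 1·M_2 = 6(Δ_1 - Δ_0) = -90
  1·M_1 + 4·M_2 + 1·M_3 = 6(Δ_2 - Δ_1) = 60
  1·M_2 + 4·M_3 + 1·M_4 = 6(Δ_3 - Δ_2) = 12
Natural end conditions: M_0 = M_4 = 0.
Forward elimination and back-substitution give M_0 = 0, M_1 = -789/28, M_2 = 159/7, M_3 = -75/28, M_4 = 0.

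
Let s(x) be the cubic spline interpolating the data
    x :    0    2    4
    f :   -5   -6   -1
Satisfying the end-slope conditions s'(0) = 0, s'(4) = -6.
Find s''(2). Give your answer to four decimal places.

Put M_i = s'' at the i-th knot. Here h = (2, 2) and Δ = (-1/2, 5/2), so the interior equations h_(i-1)·M_(i-1) + 2(h_(i-1)+h_i)·M_i + h_i·M_(i+1) = 6(Δ_i − Δ_(i-1)) read
  2·M_0 + 8·M_1 + 2·M_2 = 6(Δ_1 - Δ_0) = 18
Clamped end conditions give two more equations: 2h_0·M_0 + h_0·M_1 = 6(Δ_0 - s'(0)) = -3 and h_1·M_1 + 2h_1·M_2 = 6(s'(4) - Δ_1) = -51.
Solving: M_0 = -9/2, M_1 = 15/2, M_2 = -33/2.

7.5000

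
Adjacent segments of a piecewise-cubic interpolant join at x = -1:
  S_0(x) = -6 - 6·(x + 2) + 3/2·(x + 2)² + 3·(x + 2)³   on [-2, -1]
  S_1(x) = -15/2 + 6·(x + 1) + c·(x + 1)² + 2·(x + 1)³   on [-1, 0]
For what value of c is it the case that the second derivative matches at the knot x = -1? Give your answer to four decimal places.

S_0''(x) = 3 + 18·(x + 2), so S_0''(-1) = 21. On the right, S_1''(-1) = 2c, so c = 21/2.

10.5000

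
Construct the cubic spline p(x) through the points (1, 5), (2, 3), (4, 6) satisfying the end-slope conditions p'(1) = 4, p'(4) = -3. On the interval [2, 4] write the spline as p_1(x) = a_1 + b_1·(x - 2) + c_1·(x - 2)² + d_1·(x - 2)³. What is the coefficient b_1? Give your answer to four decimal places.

Put m_i = p'' at the i-th knot. Here h = (1, 2) and Δ = (-2, 3/2), so the interior equations h_(i-1)·m_(i-1) + 2(h_(i-1)+h_i)·m_i + h_i·m_(i+1) = 6(Δ_i − Δ_(i-1)) read
  1·m_0 + 6·m_1 + 2·m_2 = 6(Δ_1 - Δ_0) = 21
Clamped end conditions give two more equations: 2h_0·m_0 + h_0·m_1 = 6(Δ_0 - p'(1)) = -36 and h_1·m_1 + 2h_1·m_2 = 6(p'(4) - Δ_1) = -27.
Solving the tridiagonal system: m_0 = -143/6, m_1 = 35/3, m_2 = -151/12.
On [2, 4], with p_1(x) = a_1 + b_1·(x - 2) + c_1·(x - 2)² + d_1·(x - 2)³: c_1 = m_1/2 = 35/6, d_1 = (m_2 - m_1)/(6h_1) = -97/48, b_1 = Δ_1 - h_1(2m_1 + m_2)/6 = -25/12.

-2.0833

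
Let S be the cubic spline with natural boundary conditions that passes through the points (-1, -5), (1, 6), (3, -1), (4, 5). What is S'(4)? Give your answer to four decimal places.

With m_i denoting the second derivative at x_i, h_i = 2, 2, 1, and Δ_i = (y_(i+1) − y_i)/h_i = 11/2, -7/2, 6:
  2·m_0 + 8·m_1 + 2·m_2 = 6(Δ_1 - Δ_0) = -54
  2·m_1 + 6·m_2 + 1·m_3 = 6(Δ_2 - Δ_1) = 57
Natural end conditions: m_0 = m_3 = 0.
Forward elimination and back-substitution give m_0 = 0, m_1 = -219/22, m_2 = 141/11, m_3 = 0.
On [3, 4], S'(x) = b_2 + 2c_2·(x - 3) + 3d_2·(x - 3)² with b_2 = Δ_2 - h_2(2m_2 + m_3)/6 = 19/11, c_2 = m_2/2 = 141/22, d_2 = (m_3 - m_2)/(6h_2) = -47/22. So S'(4) = 179/22.

8.1364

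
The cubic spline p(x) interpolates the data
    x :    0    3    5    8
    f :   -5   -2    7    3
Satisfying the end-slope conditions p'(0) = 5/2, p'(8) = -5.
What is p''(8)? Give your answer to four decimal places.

-1.7985

With M_i denoting the second derivative at x_i, h_i = 3, 2, 3, and Δ_i = (y_(i+1) − y_i)/h_i = 1, 9/2, -4/3:
  3·M_0 + 10·M_1 + 2·M_2 = 6(Δ_1 - Δ_0) = 21
  2·M_1 + 10·M_2 + 3·M_3 = 6(Δ_2 - Δ_1) = -35
Clamped end conditions give two more equations: 2h_0·M_0 + h_0·M_1 = 6(Δ_0 - p'(0)) = -9 and h_2·M_2 + 2h_2·M_3 = 6(p'(8) - Δ_2) = -22.
Solving: M_0 = -313/91, M_1 = 353/91, M_2 = -340/91, M_3 = -491/273.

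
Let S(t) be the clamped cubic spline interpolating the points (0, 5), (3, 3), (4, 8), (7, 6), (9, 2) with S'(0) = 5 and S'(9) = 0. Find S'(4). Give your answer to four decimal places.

Let M_i = S''(x_i). Step sizes h_i = 3, 1, 3, 2; slopes of the chords Δ_i = (y_(i+1) - y_i)/h_i = -2/3, 5, -2/3, -2.
  3·M_0 + 8·M_1 + 1·M_2 = 6(Δ_1 - Δ_0) = 34
  1·M_1 + 8·M_2 + 3·M_3 = 6(Δ_2 - Δ_1) = -34
  3·M_2 + 10·M_3 + 2·M_4 = 6(Δ_3 - Δ_2) = -8
Clamped end conditions give two more equations: 2h_0·M_0 + h_0·M_1 = 6(Δ_0 - S'(0)) = -34 and h_3·M_3 + 2h_3·M_4 = 6(S'(9) - Δ_3) = 12.
Hence M_0 = -2672/267, M_1 = 2318/267, M_2 = -1450/267, M_3 = 68/267, M_4 = 767/267.
On [4, 7], S'(t) = b_2 + 2c_2·(t - 4) + 3d_2·(t - 4)² with b_2 = Δ_2 - h_2(2M_2 + M_3)/6 = 1238/267, c_2 = M_2/2 = -725/267, d_2 = (M_3 - M_2)/(6h_2) = 253/801. So S'(4) = 1238/267.

4.6367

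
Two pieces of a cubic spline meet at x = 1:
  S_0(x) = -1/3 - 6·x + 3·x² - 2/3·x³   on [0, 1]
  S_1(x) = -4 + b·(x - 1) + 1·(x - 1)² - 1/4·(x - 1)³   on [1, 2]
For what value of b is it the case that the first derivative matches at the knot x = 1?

-2

S_0'(x) = -6 + 6·x - 2·x², so S_0'(1) = -2. On the right, S_1'(1) = b, so b = -2.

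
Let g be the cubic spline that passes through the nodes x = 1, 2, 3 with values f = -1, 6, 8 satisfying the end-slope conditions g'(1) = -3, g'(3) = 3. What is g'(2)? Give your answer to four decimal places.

6.7500

Write m_i for g''(x_i). With h_i = 1, 1 and divided differences Δ_i = 7, 2, the continuity of g' gives the tridiagonal system
  1·m_0 + 4·m_1 + 1·m_2 = 6(Δ_1 - Δ_0) = -30
Clamped end conditions give two more equations: 2h_0·m_0 + h_0·m_1 = 6(Δ_0 - g'(1)) = 60 and h_1·m_1 + 2h_1·m_2 = 6(g'(3) - Δ_1) = 6.
Hence m_0 = 81/2, m_1 = -21, m_2 = 27/2.
On [2, 3], g'(x) = b_1 + 2c_1·(x - 2) + 3d_1·(x - 2)² with b_1 = Δ_1 - h_1(2m_1 + m_2)/6 = 27/4, c_1 = m_1/2 = -21/2, d_1 = (m_2 - m_1)/(6h_1) = 23/4. So g'(2) = 27/4.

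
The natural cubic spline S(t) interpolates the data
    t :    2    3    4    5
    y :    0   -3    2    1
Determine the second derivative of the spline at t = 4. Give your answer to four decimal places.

-12.8000

Write m_i for S''(x_i). With h_i = 1, 1, 1 and divided differences Δ_i = -3, 5, -1, the continuity of S' gives the tridiagonal system
  1·m_0 + 4·m_1 + 1·m_2 = 6(Δ_1 - Δ_0) = 48
  1·m_1 + 4·m_2 + 1·m_3 = 6(Δ_2 - Δ_1) = -36
Natural end conditions: m_0 = m_3 = 0.
Hence m_0 = 0, m_1 = 76/5, m_2 = -64/5, m_3 = 0.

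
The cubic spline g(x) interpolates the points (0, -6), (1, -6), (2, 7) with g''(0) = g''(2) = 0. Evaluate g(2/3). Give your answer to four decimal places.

Let σ_i = g''(x_i). Step sizes h_i = 1, 1; slopes of the chords Δ_i = (y_(i+1) - y_i)/h_i = 0, 13.
  1·σ_0 + 4·σ_1 + 1·σ_2 = 6(Δ_1 - Δ_0) = 78
Natural end conditions: σ_0 = σ_2 = 0.
Forward elimination and back-substitution give σ_0 = 0, σ_1 = 39/2, σ_2 = 0.
On [0, 1], g(x) = -6 - 13/4·x + 0·x² + 13/4·x³.
With x = 2/3: g(2/3) = -389/54.

-7.2037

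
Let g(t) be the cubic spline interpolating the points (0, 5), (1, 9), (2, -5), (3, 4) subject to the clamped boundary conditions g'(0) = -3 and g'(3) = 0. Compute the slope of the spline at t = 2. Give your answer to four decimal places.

-2.2000

Let m_i = g''(x_i). Step sizes h_i = 1, 1, 1; slopes of the chords Δ_i = (y_(i+1) - y_i)/h_i = 4, -14, 9.
  1·m_0 + 4·m_1 + 1·m_2 = 6(Δ_1 - Δ_0) = -108
  1·m_1 + 4·m_2 + 1·m_3 = 6(Δ_2 - Δ_1) = 138
Clamped end conditions give two more equations: 2h_0·m_0 + h_0·m_1 = 6(Δ_0 - g'(0)) = 42 and h_2·m_2 + 2h_2·m_3 = 6(g'(3) - Δ_2) = -54.
Solving: m_0 = 242/5, m_1 = -274/5, m_2 = 314/5, m_3 = -292/5.
On [2, 3], g'(t) = b_2 + 2c_2·(t - 2) + 3d_2·(t - 2)² with b_2 = Δ_2 - h_2(2m_2 + m_3)/6 = -11/5, c_2 = m_2/2 = 157/5, d_2 = (m_3 - m_2)/(6h_2) = -101/5. So g'(2) = -11/5.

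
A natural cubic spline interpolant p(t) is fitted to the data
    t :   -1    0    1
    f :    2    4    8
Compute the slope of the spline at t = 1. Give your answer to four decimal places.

4.5000

Write σ_i for p''(x_i). With h_i = 1, 1 and divided differences Δ_i = 2, 4, the continuity of p' gives the tridiagonal system
  1·σ_0 + 4·σ_1 + 1·σ_2 = 6(Δ_1 - Δ_0) = 12
Natural end conditions: σ_0 = σ_2 = 0.
Solving the tridiagonal system: σ_0 = 0, σ_1 = 3, σ_2 = 0.
On [0, 1], p'(t) = b_1 + 2c_1·t + 3d_1·t² with b_1 = Δ_1 - h_1(2σ_1 + σ_2)/6 = 3, c_1 = σ_1/2 = 3/2, d_1 = (σ_2 - σ_1)/(6h_1) = -1/2. So p'(1) = 9/2.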